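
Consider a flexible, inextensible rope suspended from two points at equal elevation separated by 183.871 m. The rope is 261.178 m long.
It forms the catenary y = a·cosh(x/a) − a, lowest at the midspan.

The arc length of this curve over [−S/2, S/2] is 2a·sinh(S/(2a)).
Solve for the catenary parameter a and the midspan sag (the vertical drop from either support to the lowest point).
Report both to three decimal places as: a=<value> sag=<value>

seed: a₀ = √(S³/(24(L−S))) = √(183.871³/(24·77.307)) = 57.883506
iter 1: u=1.588285  f(a)=+1.036e+01  f'(a)=-3.409e+00  a ← 57.883506 − (+1.036e+01/-3.409e+00) = 60.922186
iter 2: u=1.509064  f(a)=+8.715e-01  f'(a)=-2.857e+00  a ← 60.922186 − (+8.715e-01/-2.857e+00) = 61.227226
iter 3: u=1.501546  f(a)=+7.423e-03  f'(a)=-2.809e+00  a ← 61.227226 − (+7.423e-03/-2.809e+00) = 61.229869
iter 4: u=1.501481  f(a)=+5.486e-07  f'(a)=-2.808e+00  a ← 61.229869 − (+5.486e-07/-2.808e+00) = 61.229869
iter 5: u=1.501481  f(a)=+0.000e+00  f'(a)=-2.808e+00  a ← 61.229869 − (+0.000e+00/-2.808e+00) = 61.229869
converged: |Δa| < 1e-12 after 5 iterations
sag = a·(cosh(S/(2a)) − 1) = 61.229869·(cosh(1.501481) − 1) = 83.001139
T_max/T_min = cosh(S/(2a)) = 2.355566

a=61.230 sag=83.001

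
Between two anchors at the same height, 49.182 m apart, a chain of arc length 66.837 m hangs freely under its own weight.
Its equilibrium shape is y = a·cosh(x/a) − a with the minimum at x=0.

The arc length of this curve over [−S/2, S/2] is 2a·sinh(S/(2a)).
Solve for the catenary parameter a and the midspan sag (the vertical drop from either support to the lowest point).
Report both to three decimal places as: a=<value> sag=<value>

seed: a₀ = √(S³/(24(L−S))) = √(49.182³/(24·17.655)) = 16.755979
iter 1: u=1.467596  f(a)=+2.002e+00  f'(a)=-2.598e+00  a ← 16.755979 − (+2.002e+00/-2.598e+00) = 17.526625
iter 2: u=1.403065  f(a)=+1.464e-01  f'(a)=-2.230e+00  a ← 17.526625 − (+1.464e-01/-2.230e+00) = 17.592259
iter 3: u=1.397831  f(a)=+9.193e-04  f'(a)=-2.202e+00  a ← 17.592259 − (+9.193e-04/-2.202e+00) = 17.592677
iter 4: u=1.397798  f(a)=+3.676e-08  f'(a)=-2.202e+00  a ← 17.592677 − (+3.676e-08/-2.202e+00) = 17.592677
iter 5: u=1.397798  f(a)=+1.421e-14  f'(a)=-2.202e+00  a ← 17.592677 − (+1.421e-14/-2.202e+00) = 17.592677
converged: |Δa| < 1e-12 after 5 iterations
sag = a·(cosh(S/(2a)) − 1) = 17.592677·(cosh(1.397798) − 1) = 20.173689
T_max/T_min = cosh(S/(2a)) = 2.146709

a=17.593 sag=20.174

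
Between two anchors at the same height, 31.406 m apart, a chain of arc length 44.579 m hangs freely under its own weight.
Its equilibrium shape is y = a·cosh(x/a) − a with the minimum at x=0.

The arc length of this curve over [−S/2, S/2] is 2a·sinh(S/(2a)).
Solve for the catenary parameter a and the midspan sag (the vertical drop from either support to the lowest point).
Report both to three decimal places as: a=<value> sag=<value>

seed: a₀ = √(S³/(24(L−S))) = √(31.406³/(24·13.173)) = 9.898536
iter 1: u=1.586396  f(a)=+1.760e+00  f'(a)=-3.395e+00  a ← 9.898536 − (+1.760e+00/-3.395e+00) = 10.417155
iter 2: u=1.507417  f(a)=+1.478e-01  f'(a)=-2.846e+00  a ← 10.417155 − (+1.478e-01/-2.846e+00) = 10.469088
iter 3: u=1.499940  f(a)=+1.253e-03  f'(a)=-2.798e+00  a ← 10.469088 − (+1.253e-03/-2.798e+00) = 10.469536
iter 4: u=1.499875  f(a)=+9.177e-08  f'(a)=-2.798e+00  a ← 10.469536 − (+9.177e-08/-2.798e+00) = 10.469536
iter 5: u=1.499875  f(a)=+7.105e-15  f'(a)=-2.798e+00  a ← 10.469536 − (+7.105e-15/-2.798e+00) = 10.469536
converged: |Δa| < 1e-12 after 5 iterations
sag = a·(cosh(S/(2a)) − 1) = 10.469536·(cosh(1.499875) − 1) = 14.156324
T_max/T_min = cosh(S/(2a)) = 2.352144

a=10.470 sag=14.156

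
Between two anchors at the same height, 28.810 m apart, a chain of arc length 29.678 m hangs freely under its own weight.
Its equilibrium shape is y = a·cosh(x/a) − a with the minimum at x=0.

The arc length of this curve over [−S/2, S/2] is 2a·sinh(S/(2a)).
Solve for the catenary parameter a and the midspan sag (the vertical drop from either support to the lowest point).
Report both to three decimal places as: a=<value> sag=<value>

seed: a₀ = √(S³/(24(L−S))) = √(28.810³/(24·0.868)) = 33.880468
iter 1: u=0.425171  f(a)=+7.879e-03  f'(a)=-5.217e-02  a ← 33.880468 − (+7.879e-03/-5.217e-02) = 34.031496
iter 2: u=0.423284  f(a)=+5.300e-05  f'(a)=-5.147e-02  a ← 34.031496 − (+5.300e-05/-5.147e-02) = 34.032526
iter 3: u=0.423272  f(a)=+2.434e-09  f'(a)=-5.147e-02  a ← 34.032526 − (+2.434e-09/-5.147e-02) = 34.032526
iter 4: u=0.423272  f(a)=+3.553e-15  f'(a)=-5.147e-02  a ← 34.032526 − (+3.553e-15/-5.147e-02) = 34.032526
converged: |Δa| < 1e-12 after 4 iterations
sag = a·(cosh(S/(2a)) − 1) = 34.032526·(cosh(0.423272) − 1) = 3.094402
T_max/T_min = cosh(S/(2a)) = 1.090925

a=34.033 sag=3.094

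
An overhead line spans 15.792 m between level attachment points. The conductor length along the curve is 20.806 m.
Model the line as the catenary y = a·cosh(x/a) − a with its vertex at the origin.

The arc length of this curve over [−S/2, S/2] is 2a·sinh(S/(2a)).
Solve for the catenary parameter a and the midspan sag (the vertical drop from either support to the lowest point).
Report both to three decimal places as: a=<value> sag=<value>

a=5.976 sag=6.022

seed: a₀ = √(S³/(24(L−S))) = √(15.792³/(24·5.014)) = 5.720815
iter 1: u=1.380223  f(a)=+4.998e-01  f'(a)=-2.110e+00  a ← 5.720815 − (+4.998e-01/-2.110e+00) = 5.957662
iter 2: u=1.325352  f(a)=+3.272e-02  f'(a)=-1.842e+00  a ← 5.957662 − (+3.272e-02/-1.842e+00) = 5.975420
iter 3: u=1.321413  f(a)=+1.619e-04  f'(a)=-1.824e+00  a ← 5.975420 − (+1.619e-04/-1.824e+00) = 5.975509
iter 4: u=1.321394  f(a)=+4.007e-09  f'(a)=-1.824e+00  a ← 5.975509 − (+4.007e-09/-1.824e+00) = 5.975509
iter 5: u=1.321394  f(a)=+0.000e+00  f'(a)=-1.824e+00  a ← 5.975509 − (+0.000e+00/-1.824e+00) = 5.975509
converged: |Δa| < 1e-12 after 5 iterations
sag = a·(cosh(S/(2a)) − 1) = 5.975509·(cosh(1.321394) − 1) = 6.021537
T_max/T_min = cosh(S/(2a)) = 2.007703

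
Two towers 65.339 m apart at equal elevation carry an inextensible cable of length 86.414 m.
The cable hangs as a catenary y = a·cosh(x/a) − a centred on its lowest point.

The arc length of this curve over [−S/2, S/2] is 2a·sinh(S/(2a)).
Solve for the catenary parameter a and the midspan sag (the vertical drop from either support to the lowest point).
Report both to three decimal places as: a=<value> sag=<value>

a=24.545 sag=25.147

seed: a₀ = √(S³/(24(L−S))) = √(65.339³/(24·21.075)) = 23.483851
iter 1: u=1.391147  f(a)=+2.136e+00  f'(a)=-2.167e+00  a ← 23.483851 − (+2.136e+00/-2.167e+00) = 24.469434
iter 2: u=1.335115  f(a)=+1.418e-01  f'(a)=-1.888e+00  a ← 24.469434 − (+1.418e-01/-1.888e+00) = 24.544549
iter 3: u=1.331029  f(a)=+7.236e-04  f'(a)=-1.869e+00  a ← 24.544549 − (+7.236e-04/-1.869e+00) = 24.544936
iter 4: u=1.331008  f(a)=+1.905e-08  f'(a)=-1.869e+00  a ← 24.544936 − (+1.905e-08/-1.869e+00) = 24.544936
iter 5: u=1.331008  f(a)=+0.000e+00  f'(a)=-1.869e+00  a ← 24.544936 − (+0.000e+00/-1.869e+00) = 24.544936
converged: |Δa| < 1e-12 after 5 iterations
sag = a·(cosh(S/(2a)) − 1) = 24.544936·(cosh(1.331008) − 1) = 25.147103
T_max/T_min = cosh(S/(2a)) = 2.024533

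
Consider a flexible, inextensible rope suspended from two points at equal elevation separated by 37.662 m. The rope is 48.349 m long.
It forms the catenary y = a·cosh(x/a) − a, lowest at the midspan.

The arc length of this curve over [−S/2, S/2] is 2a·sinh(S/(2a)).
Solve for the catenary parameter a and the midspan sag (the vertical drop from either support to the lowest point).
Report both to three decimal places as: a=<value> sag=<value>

a=15.010 sag=13.445

seed: a₀ = √(S³/(24(L−S))) = √(37.662³/(24·10.687)) = 14.431835
iter 1: u=1.304824  f(a)=+9.475e-01  f'(a)=-1.749e+00  a ← 14.431835 − (+9.475e-01/-1.749e+00) = 14.973587
iter 2: u=1.257615  f(a)=+5.597e-02  f'(a)=-1.548e+00  a ← 14.973587 − (+5.597e-02/-1.548e+00) = 15.009742
iter 3: u=1.254585  f(a)=+2.224e-04  f'(a)=-1.536e+00  a ← 15.009742 − (+2.224e-04/-1.536e+00) = 15.009887
iter 4: u=1.254573  f(a)=+3.542e-09  f'(a)=-1.536e+00  a ← 15.009887 − (+3.542e-09/-1.536e+00) = 15.009887
iter 5: u=1.254573  f(a)=+0.000e+00  f'(a)=-1.536e+00  a ← 15.009887 − (+0.000e+00/-1.536e+00) = 15.009887
converged: |Δa| < 1e-12 after 5 iterations
sag = a·(cosh(S/(2a)) − 1) = 15.009887·(cosh(1.254573) − 1) = 13.445396
T_max/T_min = cosh(S/(2a)) = 1.895769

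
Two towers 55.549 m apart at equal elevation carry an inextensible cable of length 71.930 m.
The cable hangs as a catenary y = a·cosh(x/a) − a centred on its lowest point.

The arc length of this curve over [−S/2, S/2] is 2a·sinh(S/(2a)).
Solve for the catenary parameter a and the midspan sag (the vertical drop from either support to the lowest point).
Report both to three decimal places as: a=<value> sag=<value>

seed: a₀ = √(S³/(24(L−S))) = √(55.549³/(24·16.381)) = 20.880387
iter 1: u=1.330172  f(a)=+1.512e+00  f'(a)=-1.865e+00  a ← 20.880387 − (+1.512e+00/-1.865e+00) = 21.691082
iter 2: u=1.280457  f(a)=+9.250e-02  f'(a)=-1.643e+00  a ← 21.691082 − (+9.250e-02/-1.643e+00) = 21.747385
iter 3: u=1.277142  f(a)=+3.963e-04  f'(a)=-1.629e+00  a ← 21.747385 − (+3.963e-04/-1.629e+00) = 21.747629
iter 4: u=1.277128  f(a)=+7.341e-09  f'(a)=-1.629e+00  a ← 21.747629 − (+7.341e-09/-1.629e+00) = 21.747629
iter 5: u=1.277128  f(a)=+0.000e+00  f'(a)=-1.629e+00  a ← 21.747629 − (+0.000e+00/-1.629e+00) = 21.747629
converged: |Δa| < 1e-12 after 5 iterations
sag = a·(cosh(S/(2a)) − 1) = 21.747629·(cosh(1.277128) − 1) = 20.281416
T_max/T_min = cosh(S/(2a)) = 1.932581

a=21.748 sag=20.281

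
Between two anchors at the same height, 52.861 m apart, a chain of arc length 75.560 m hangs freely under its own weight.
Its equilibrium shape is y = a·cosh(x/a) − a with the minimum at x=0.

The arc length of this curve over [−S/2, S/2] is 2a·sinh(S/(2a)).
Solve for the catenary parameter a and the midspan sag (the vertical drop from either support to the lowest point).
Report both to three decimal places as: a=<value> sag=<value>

a=17.437 sag=24.173

seed: a₀ = √(S³/(24(L−S))) = √(52.861³/(24·22.699)) = 16.466226
iter 1: u=1.605134  f(a)=+3.110e+00  f'(a)=-3.536e+00  a ← 16.466226 − (+3.110e+00/-3.536e+00) = 17.345792
iter 2: u=1.523741  f(a)=+2.666e-01  f'(a)=-2.954e+00  a ← 17.345792 − (+2.666e-01/-2.954e+00) = 17.436049
iter 3: u=1.515854  f(a)=+2.364e-03  f'(a)=-2.901e+00  a ← 17.436049 − (+2.364e-03/-2.901e+00) = 17.436864
iter 4: u=1.515783  f(a)=+1.896e-07  f'(a)=-2.901e+00  a ← 17.436864 − (+1.896e-07/-2.901e+00) = 17.436864
iter 5: u=1.515783  f(a)=-1.421e-14  f'(a)=-2.901e+00  a ← 17.436864 − (-1.421e-14/-2.901e+00) = 17.436864
converged: |Δa| < 1e-12 after 5 iterations
sag = a·(cosh(S/(2a)) − 1) = 17.436864·(cosh(1.515783) − 1) = 24.172902
T_max/T_min = cosh(S/(2a)) = 2.386310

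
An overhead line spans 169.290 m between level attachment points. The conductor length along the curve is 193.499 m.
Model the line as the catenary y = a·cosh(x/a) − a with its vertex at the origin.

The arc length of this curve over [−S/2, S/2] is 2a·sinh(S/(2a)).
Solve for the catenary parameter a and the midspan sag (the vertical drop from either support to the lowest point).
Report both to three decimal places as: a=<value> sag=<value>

seed: a₀ = √(S³/(24(L−S))) = √(169.290³/(24·24.209)) = 91.380370
iter 1: u=0.926293  f(a)=+1.060e+00  f'(a)=-5.767e-01  a ← 91.380370 − (+1.060e+00/-5.767e-01) = 93.218428
iter 2: u=0.908029  f(a)=+3.283e-02  f'(a)=-5.415e-01  a ← 93.218428 − (+3.283e-02/-5.415e-01) = 93.279052
iter 3: u=0.907438  f(a)=+3.371e-05  f'(a)=-5.404e-01  a ← 93.279052 − (+3.371e-05/-5.404e-01) = 93.279114
iter 4: u=0.907438  f(a)=+3.567e-11  f'(a)=-5.404e-01  a ← 93.279114 − (+3.567e-11/-5.404e-01) = 93.279114
converged: |Δa| < 1e-12 after 4 iterations
sag = a·(cosh(S/(2a)) − 1) = 93.279114·(cosh(0.907438) − 1) = 41.113813
T_max/T_min = cosh(S/(2a)) = 1.440761

a=93.279 sag=41.114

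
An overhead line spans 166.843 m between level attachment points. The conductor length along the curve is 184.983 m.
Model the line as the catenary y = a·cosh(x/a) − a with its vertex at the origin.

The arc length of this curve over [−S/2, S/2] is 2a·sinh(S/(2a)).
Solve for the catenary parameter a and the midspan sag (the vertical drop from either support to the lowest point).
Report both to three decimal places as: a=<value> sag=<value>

seed: a₀ = √(S³/(24(L−S))) = √(166.843³/(24·18.140)) = 103.285112
iter 1: u=0.807682  f(a)=+6.010e-01  f'(a)=-3.747e-01  a ← 103.285112 − (+6.010e-01/-3.747e-01) = 104.888875
iter 2: u=0.795332  f(a)=+1.428e-02  f'(a)=-3.571e-01  a ← 104.888875 − (+1.428e-02/-3.571e-01) = 104.928874
iter 3: u=0.795029  f(a)=+8.504e-06  f'(a)=-3.567e-01  a ← 104.928874 − (+8.504e-06/-3.567e-01) = 104.928898
iter 4: u=0.795029  f(a)=+3.041e-12  f'(a)=-3.567e-01  a ← 104.928898 − (+3.041e-12/-3.567e-01) = 104.928898
converged: |Δa| < 1e-12 after 4 iterations
sag = a·(cosh(S/(2a)) − 1) = 104.928898·(cosh(0.795029) − 1) = 34.945157
T_max/T_min = cosh(S/(2a)) = 1.333037

a=104.929 sag=34.945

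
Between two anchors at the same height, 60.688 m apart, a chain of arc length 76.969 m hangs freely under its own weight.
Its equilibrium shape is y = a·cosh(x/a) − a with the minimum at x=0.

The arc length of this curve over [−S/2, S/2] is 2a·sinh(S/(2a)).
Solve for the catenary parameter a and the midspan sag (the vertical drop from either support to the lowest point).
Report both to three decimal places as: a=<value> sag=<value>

seed: a₀ = √(S³/(24(L−S))) = √(60.688³/(24·16.281)) = 23.917076
iter 1: u=1.268717  f(a)=+1.362e+00  f'(a)=-1.594e+00  a ← 23.917076 − (+1.362e+00/-1.594e+00) = 24.771559
iter 2: u=1.224953  f(a)=+7.638e-02  f'(a)=-1.419e+00  a ← 24.771559 − (+7.638e-02/-1.419e+00) = 24.825369
iter 3: u=1.222298  f(a)=+2.719e-04  f'(a)=-1.409e+00  a ← 24.825369 − (+2.719e-04/-1.409e+00) = 24.825562
iter 4: u=1.222289  f(a)=+3.472e-09  f'(a)=-1.409e+00  a ← 24.825562 − (+3.472e-09/-1.409e+00) = 24.825562
iter 5: u=1.222289  f(a)=-1.421e-14  f'(a)=-1.409e+00  a ← 24.825562 − (-1.421e-14/-1.409e+00) = 24.825562
converged: |Δa| < 1e-12 after 5 iterations
sag = a·(cosh(S/(2a)) − 1) = 24.825562·(cosh(1.222289) − 1) = 20.971439
T_max/T_min = cosh(S/(2a)) = 1.844752

a=24.826 sag=20.971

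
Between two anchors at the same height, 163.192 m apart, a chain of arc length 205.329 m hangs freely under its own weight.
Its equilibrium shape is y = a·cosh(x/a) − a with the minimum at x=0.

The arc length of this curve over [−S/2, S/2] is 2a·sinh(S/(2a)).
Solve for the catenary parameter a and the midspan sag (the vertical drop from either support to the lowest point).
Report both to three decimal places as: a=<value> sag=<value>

seed: a₀ = √(S³/(24(L−S))) = √(163.192³/(24·42.137)) = 65.555762
iter 1: u=1.244681  f(a)=+3.387e+00  f'(a)=-1.496e+00  a ← 65.555762 − (+3.387e+00/-1.496e+00) = 67.819766
iter 2: u=1.203130  f(a)=+1.834e-01  f'(a)=-1.338e+00  a ← 67.819766 − (+1.834e-01/-1.338e+00) = 67.956812
iter 3: u=1.200704  f(a)=+6.056e-04  f'(a)=-1.329e+00  a ← 67.956812 − (+6.056e-04/-1.329e+00) = 67.957267
iter 4: u=1.200696  f(a)=+6.652e-09  f'(a)=-1.329e+00  a ← 67.957267 − (+6.652e-09/-1.329e+00) = 67.957267
iter 5: u=1.200696  f(a)=-2.842e-14  f'(a)=-1.329e+00  a ← 67.957267 − (-2.842e-14/-1.329e+00) = 67.957267
converged: |Δa| < 1e-12 after 5 iterations
sag = a·(cosh(S/(2a)) − 1) = 67.957267·(cosh(1.200696) − 1) = 55.161333
T_max/T_min = cosh(S/(2a)) = 1.811706

a=67.957 sag=55.161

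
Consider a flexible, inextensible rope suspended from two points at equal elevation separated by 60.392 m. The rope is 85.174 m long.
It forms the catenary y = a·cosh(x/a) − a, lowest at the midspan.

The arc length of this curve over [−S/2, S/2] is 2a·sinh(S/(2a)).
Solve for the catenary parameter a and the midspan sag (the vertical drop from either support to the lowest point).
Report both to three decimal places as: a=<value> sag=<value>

a=20.332 sag=26.860

seed: a₀ = √(S³/(24(L−S))) = √(60.392³/(24·24.782)) = 19.243999
iter 1: u=1.569113  f(a)=+3.236e+00  f'(a)=-3.268e+00  a ← 19.243999 − (+3.236e+00/-3.268e+00) = 20.234158
iter 2: u=1.492328  f(a)=+2.665e-01  f'(a)=-2.750e+00  a ← 20.234158 − (+2.665e-01/-2.750e+00) = 20.331075
iter 3: u=1.485214  f(a)=+2.167e-03  f'(a)=-2.705e+00  a ← 20.331075 − (+2.167e-03/-2.705e+00) = 20.331876
iter 4: u=1.485156  f(a)=+1.457e-07  f'(a)=-2.705e+00  a ← 20.331876 − (+1.457e-07/-2.705e+00) = 20.331876
iter 5: u=1.485156  f(a)=-1.421e-14  f'(a)=-2.705e+00  a ← 20.331876 − (-1.421e-14/-2.705e+00) = 20.331876
converged: |Δa| < 1e-12 after 5 iterations
sag = a·(cosh(S/(2a)) − 1) = 20.331876·(cosh(1.485156) − 1) = 26.859625
T_max/T_min = cosh(S/(2a)) = 2.321060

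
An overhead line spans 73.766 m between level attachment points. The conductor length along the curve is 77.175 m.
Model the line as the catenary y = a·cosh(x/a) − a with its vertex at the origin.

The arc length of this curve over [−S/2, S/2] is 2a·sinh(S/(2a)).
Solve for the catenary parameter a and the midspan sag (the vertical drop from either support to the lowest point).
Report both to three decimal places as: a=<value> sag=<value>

a=70.524 sag=9.867

seed: a₀ = √(S³/(24(L−S))) = √(73.766³/(24·3.409)) = 70.043079
iter 1: u=0.526576  f(a)=+4.758e-02  f'(a)=-1.001e-01  a ← 70.043079 − (+4.758e-02/-1.001e-01) = 70.518525
iter 2: u=0.523026  f(a)=+4.888e-04  f'(a)=-9.802e-02  a ← 70.518525 − (+4.888e-04/-9.802e-02) = 70.523512
iter 3: u=0.522989  f(a)=+5.278e-08  f'(a)=-9.800e-02  a ← 70.523512 − (+5.278e-08/-9.800e-02) = 70.523512
iter 4: u=0.522989  f(a)=-1.421e-14  f'(a)=-9.800e-02  a ← 70.523512 − (-1.421e-14/-9.800e-02) = 70.523512
converged: |Δa| < 1e-12 after 4 iterations
sag = a·(cosh(S/(2a)) − 1) = 70.523512·(cosh(0.522989) − 1) = 9.866543
T_max/T_min = cosh(S/(2a)) = 1.139904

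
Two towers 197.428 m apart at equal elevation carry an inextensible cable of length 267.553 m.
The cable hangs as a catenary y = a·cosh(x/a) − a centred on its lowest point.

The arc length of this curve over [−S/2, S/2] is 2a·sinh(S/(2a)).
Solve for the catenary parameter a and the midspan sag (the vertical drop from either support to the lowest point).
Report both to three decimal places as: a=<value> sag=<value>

seed: a₀ = √(S³/(24(L−S))) = √(197.428³/(24·70.125)) = 67.619361
iter 1: u=1.459848  f(a)=+7.863e+00  f'(a)=-2.551e+00  a ← 67.619361 − (+7.863e+00/-2.551e+00) = 70.701502
iter 2: u=1.396208  f(a)=+5.696e-01  f'(a)=-2.194e+00  a ← 70.701502 − (+5.696e-01/-2.194e+00) = 70.961130
iter 3: u=1.391100  f(a)=+3.504e-03  f'(a)=-2.167e+00  a ← 70.961130 − (+3.504e-03/-2.167e+00) = 70.962747
iter 4: u=1.391068  f(a)=+1.345e-07  f'(a)=-2.167e+00  a ← 70.962747 − (+1.345e-07/-2.167e+00) = 70.962747
iter 5: u=1.391068  f(a)=+0.000e+00  f'(a)=-2.167e+00  a ← 70.962747 − (+0.000e+00/-2.167e+00) = 70.962747
converged: |Δa| < 1e-12 after 5 iterations
sag = a·(cosh(S/(2a)) − 1) = 70.962747·(cosh(1.391068) − 1) = 80.469955
T_max/T_min = cosh(S/(2a)) = 2.133975

a=70.963 sag=80.470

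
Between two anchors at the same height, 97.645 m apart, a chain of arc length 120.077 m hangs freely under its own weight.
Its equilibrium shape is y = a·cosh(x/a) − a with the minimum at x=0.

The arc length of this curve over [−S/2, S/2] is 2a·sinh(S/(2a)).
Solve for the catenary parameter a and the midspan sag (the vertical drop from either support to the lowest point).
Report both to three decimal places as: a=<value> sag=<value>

seed: a₀ = √(S³/(24(L−S))) = √(97.645³/(24·22.432)) = 41.584875
iter 1: u=1.174045  f(a)=+1.598e+00  f'(a)=-1.235e+00  a ← 41.584875 − (+1.598e+00/-1.235e+00) = 42.878494
iter 2: u=1.138624  f(a)=+7.758e-02  f'(a)=-1.118e+00  a ← 42.878494 − (+7.758e-02/-1.118e+00) = 42.947904
iter 3: u=1.136784  f(a)=+2.036e-04  f'(a)=-1.112e+00  a ← 42.947904 − (+2.036e-04/-1.112e+00) = 42.948087
iter 4: u=1.136779  f(a)=+1.410e-09  f'(a)=-1.112e+00  a ← 42.948087 − (+1.410e-09/-1.112e+00) = 42.948087
iter 5: u=1.136779  f(a)=+0.000e+00  f'(a)=-1.112e+00  a ← 42.948087 − (+0.000e+00/-1.112e+00) = 42.948087
converged: |Δa| < 1e-12 after 5 iterations
sag = a·(cosh(S/(2a)) − 1) = 42.948087·(cosh(1.136779) − 1) = 30.870337
T_max/T_min = cosh(S/(2a)) = 1.718783

a=42.948 sag=30.870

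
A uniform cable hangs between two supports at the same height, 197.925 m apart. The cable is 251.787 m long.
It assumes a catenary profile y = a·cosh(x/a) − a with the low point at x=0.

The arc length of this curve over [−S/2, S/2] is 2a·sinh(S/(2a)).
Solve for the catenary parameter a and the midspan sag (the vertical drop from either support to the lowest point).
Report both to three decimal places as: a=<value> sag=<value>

seed: a₀ = √(S³/(24(L−S))) = √(197.925³/(24·53.862)) = 77.446915
iter 1: u=1.277811  f(a)=+4.572e+00  f'(a)=-1.632e+00  a ← 77.446915 − (+4.572e+00/-1.632e+00) = 80.249003
iter 2: u=1.233193  f(a)=+2.599e-01  f'(a)=-1.451e+00  a ← 80.249003 − (+2.599e-01/-1.451e+00) = 80.428087
iter 3: u=1.230447  f(a)=+9.513e-04  f'(a)=-1.440e+00  a ← 80.428087 − (+9.513e-04/-1.440e+00) = 80.428747
iter 4: u=1.230437  f(a)=+1.285e-08  f'(a)=-1.440e+00  a ← 80.428747 − (+1.285e-08/-1.440e+00) = 80.428747
iter 5: u=1.230437  f(a)=+0.000e+00  f'(a)=-1.440e+00  a ← 80.428747 − (+0.000e+00/-1.440e+00) = 80.428747
converged: |Δa| < 1e-12 after 5 iterations
sag = a·(cosh(S/(2a)) − 1) = 80.428747·(cosh(1.230437) − 1) = 68.963209
T_max/T_min = cosh(S/(2a)) = 1.857445

a=80.429 sag=68.963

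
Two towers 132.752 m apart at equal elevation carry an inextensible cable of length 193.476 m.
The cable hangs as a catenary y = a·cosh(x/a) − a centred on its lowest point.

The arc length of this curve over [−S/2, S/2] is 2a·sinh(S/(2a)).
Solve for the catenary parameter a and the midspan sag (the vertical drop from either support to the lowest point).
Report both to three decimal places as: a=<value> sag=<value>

a=42.569 sag=63.121

seed: a₀ = √(S³/(24(L−S))) = √(132.752³/(24·60.724)) = 40.065983
iter 1: u=1.656667  f(a)=+8.899e+00  f'(a)=-3.949e+00  a ← 40.065983 − (+8.899e+00/-3.949e+00) = 42.319445
iter 2: u=1.568452  f(a)=+8.060e-01  f'(a)=-3.263e+00  a ← 42.319445 − (+8.060e-01/-3.263e+00) = 42.566420
iter 3: u=1.559351  f(a)=+8.065e-03  f'(a)=-3.198e+00  a ← 42.566420 − (+8.065e-03/-3.198e+00) = 42.568942
iter 4: u=1.559259  f(a)=+8.255e-07  f'(a)=-3.198e+00  a ← 42.568942 − (+8.255e-07/-3.198e+00) = 42.568942
iter 5: u=1.559259  f(a)=+0.000e+00  f'(a)=-3.198e+00  a ← 42.568942 − (+0.000e+00/-3.198e+00) = 42.568942
converged: |Δa| < 1e-12 after 5 iterations
sag = a·(cosh(S/(2a)) − 1) = 42.568942·(cosh(1.559259) − 1) = 63.120960
T_max/T_min = cosh(S/(2a)) = 2.482794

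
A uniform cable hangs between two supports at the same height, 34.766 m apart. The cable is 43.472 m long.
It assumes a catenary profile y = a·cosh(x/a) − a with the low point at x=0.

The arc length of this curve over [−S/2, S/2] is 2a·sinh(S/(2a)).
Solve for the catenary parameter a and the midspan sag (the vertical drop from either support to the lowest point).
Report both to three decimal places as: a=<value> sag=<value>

a=14.686 sag=11.546

seed: a₀ = √(S³/(24(L−S))) = √(34.766³/(24·8.706)) = 14.181336
iter 1: u=1.225766  f(a)=+6.779e-01  f'(a)=-1.422e+00  a ← 14.181336 − (+6.779e-01/-1.422e+00) = 14.657924
iter 2: u=1.185911  f(a)=+3.567e-02  f'(a)=-1.276e+00  a ← 14.657924 − (+3.567e-02/-1.276e+00) = 14.685874
iter 3: u=1.183654  f(a)=+1.109e-04  f'(a)=-1.268e+00  a ← 14.685874 − (+1.109e-04/-1.268e+00) = 14.685962
iter 4: u=1.183647  f(a)=+1.080e-09  f'(a)=-1.268e+00  a ← 14.685962 − (+1.080e-09/-1.268e+00) = 14.685962
iter 5: u=1.183647  f(a)=+7.105e-15  f'(a)=-1.268e+00  a ← 14.685962 − (+7.105e-15/-1.268e+00) = 14.685962
converged: |Δa| < 1e-12 after 5 iterations
sag = a·(cosh(S/(2a)) − 1) = 14.685962·(cosh(1.183647) − 1) = 11.546293
T_max/T_min = cosh(S/(2a)) = 1.786213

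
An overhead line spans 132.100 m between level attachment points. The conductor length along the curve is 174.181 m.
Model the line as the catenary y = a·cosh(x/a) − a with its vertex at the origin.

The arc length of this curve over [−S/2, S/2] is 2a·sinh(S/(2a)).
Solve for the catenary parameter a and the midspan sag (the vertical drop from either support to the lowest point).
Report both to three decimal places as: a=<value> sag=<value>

a=49.909 sag=50.469

seed: a₀ = √(S³/(24(L−S))) = √(132.100³/(24·42.081)) = 47.775537
iter 1: u=1.382507  f(a)=+4.209e+00  f'(a)=-2.122e+00  a ← 47.775537 − (+4.209e+00/-2.122e+00) = 49.759147
iter 2: u=1.327394  f(a)=+2.764e-01  f'(a)=-1.852e+00  a ← 49.759147 − (+2.764e-01/-1.852e+00) = 49.908384
iter 3: u=1.323425  f(a)=+1.376e-03  f'(a)=-1.833e+00  a ← 49.908384 − (+1.376e-03/-1.833e+00) = 49.909135
iter 4: u=1.323405  f(a)=+3.451e-08  f'(a)=-1.833e+00  a ← 49.909135 − (+3.451e-08/-1.833e+00) = 49.909135
iter 5: u=1.323405  f(a)=+0.000e+00  f'(a)=-1.833e+00  a ← 49.909135 − (+0.000e+00/-1.833e+00) = 49.909135
converged: |Δa| < 1e-12 after 5 iterations
sag = a·(cosh(S/(2a)) − 1) = 49.909135·(cosh(1.323405) − 1) = 50.468537
T_max/T_min = cosh(S/(2a)) = 2.011208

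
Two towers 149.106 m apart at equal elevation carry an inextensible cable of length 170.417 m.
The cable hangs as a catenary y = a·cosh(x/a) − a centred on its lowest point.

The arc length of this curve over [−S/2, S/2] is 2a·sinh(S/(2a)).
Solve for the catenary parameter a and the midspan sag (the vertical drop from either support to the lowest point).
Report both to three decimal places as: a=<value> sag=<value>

seed: a₀ = √(S³/(24(L−S))) = √(149.106³/(24·21.311)) = 80.507278
iter 1: u=0.926040  f(a)=+9.326e-01  f'(a)=-5.762e-01  a ← 80.507278 − (+9.326e-01/-5.762e-01) = 82.125804
iter 2: u=0.907790  f(a)=+2.887e-02  f'(a)=-5.411e-01  a ← 82.125804 − (+2.887e-02/-5.411e-01) = 82.179157
iter 3: u=0.907201  f(a)=+2.961e-05  f'(a)=-5.399e-01  a ← 82.179157 − (+2.961e-05/-5.399e-01) = 82.179212
iter 4: u=0.907200  f(a)=+3.124e-11  f'(a)=-5.399e-01  a ← 82.179212 − (+3.124e-11/-5.399e-01) = 82.179212
converged: |Δa| < 1e-12 after 4 iterations
sag = a·(cosh(S/(2a)) − 1) = 82.179212·(cosh(0.907200) − 1) = 36.201155
T_max/T_min = cosh(S/(2a)) = 1.440515

a=82.179 sag=36.201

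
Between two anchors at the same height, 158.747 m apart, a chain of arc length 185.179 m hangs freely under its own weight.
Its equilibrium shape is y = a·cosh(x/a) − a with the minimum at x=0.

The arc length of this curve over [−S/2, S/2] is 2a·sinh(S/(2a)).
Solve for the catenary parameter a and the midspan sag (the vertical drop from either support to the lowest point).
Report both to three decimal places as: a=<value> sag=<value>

seed: a₀ = √(S³/(24(L−S))) = √(158.747³/(24·26.432)) = 79.412278
iter 1: u=0.999512  f(a)=+1.352e+00  f'(a)=-7.346e-01  a ← 79.412278 − (+1.352e+00/-7.346e-01) = 81.252917
iter 2: u=0.976870  f(a)=+4.844e-02  f'(a)=-6.828e-01  a ← 81.252917 − (+4.844e-02/-6.828e-01) = 81.323856
iter 3: u=0.976017  f(a)=+6.728e-05  f'(a)=-6.809e-01  a ← 81.323856 − (+6.728e-05/-6.809e-01) = 81.323955
iter 4: u=0.976016  f(a)=+1.302e-10  f'(a)=-6.809e-01  a ← 81.323955 − (+1.302e-10/-6.809e-01) = 81.323955
iter 5: u=0.976016  f(a)=+2.842e-14  f'(a)=-6.809e-01  a ← 81.323955 − (+2.842e-14/-6.809e-01) = 81.323955
converged: |Δa| < 1e-12 after 5 iterations
sag = a·(cosh(S/(2a)) − 1) = 81.323955·(cosh(0.976016) − 1) = 41.909162
T_max/T_min = cosh(S/(2a)) = 1.515336

a=81.324 sag=41.909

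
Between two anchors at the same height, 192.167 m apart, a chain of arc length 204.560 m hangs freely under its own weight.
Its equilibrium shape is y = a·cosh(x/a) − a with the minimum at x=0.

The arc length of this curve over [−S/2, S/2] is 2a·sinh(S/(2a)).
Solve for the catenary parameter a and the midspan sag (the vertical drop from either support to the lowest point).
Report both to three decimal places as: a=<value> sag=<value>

seed: a₀ = √(S³/(24(L−S))) = √(192.167³/(24·12.393)) = 154.462966
iter 1: u=0.622049  f(a)=+2.420e-01  f'(a)=-1.668e-01  a ← 154.462966 − (+2.420e-01/-1.668e-01) = 155.914090
iter 2: u=0.616259  f(a)=+3.453e-03  f'(a)=-1.620e-01  a ← 155.914090 − (+3.453e-03/-1.620e-01) = 155.935397
iter 3: u=0.616175  f(a)=+7.253e-07  f'(a)=-1.620e-01  a ← 155.935397 − (+7.253e-07/-1.620e-01) = 155.935402
iter 4: u=0.616175  f(a)=+0.000e+00  f'(a)=-1.620e-01  a ← 155.935402 − (+0.000e+00/-1.620e-01) = 155.935402
converged: |Δa| < 1e-12 after 4 iterations
sag = a·(cosh(S/(2a)) − 1) = 155.935402·(cosh(0.616175) − 1) = 30.550651
T_max/T_min = cosh(S/(2a)) = 1.195919

a=155.935 sag=30.551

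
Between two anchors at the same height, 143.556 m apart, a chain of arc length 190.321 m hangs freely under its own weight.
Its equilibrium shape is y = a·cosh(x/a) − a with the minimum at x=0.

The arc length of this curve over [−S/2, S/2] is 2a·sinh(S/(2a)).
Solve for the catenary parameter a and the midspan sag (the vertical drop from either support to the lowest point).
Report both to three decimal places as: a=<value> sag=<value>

a=53.683 sag=55.576

seed: a₀ = √(S³/(24(L−S))) = √(143.556³/(24·46.765)) = 51.341190
iter 1: u=1.398059  f(a)=+4.789e+00  f'(a)=-2.204e+00  a ← 51.341190 − (+4.789e+00/-2.204e+00) = 53.514397
iter 2: u=1.341284  f(a)=+3.208e-01  f'(a)=-1.917e+00  a ← 53.514397 − (+3.208e-01/-1.917e+00) = 53.681737
iter 3: u=1.337103  f(a)=+1.669e-03  f'(a)=-1.897e+00  a ← 53.681737 − (+1.669e-03/-1.897e+00) = 53.682616
iter 4: u=1.337081  f(a)=+4.567e-08  f'(a)=-1.897e+00  a ← 53.682616 − (+4.567e-08/-1.897e+00) = 53.682616
iter 5: u=1.337081  f(a)=+0.000e+00  f'(a)=-1.897e+00  a ← 53.682616 − (+0.000e+00/-1.897e+00) = 53.682616
converged: |Δa| < 1e-12 after 5 iterations
sag = a·(cosh(S/(2a)) − 1) = 53.682616·(cosh(1.337081) − 1) = 55.575537
T_max/T_min = cosh(S/(2a)) = 2.035261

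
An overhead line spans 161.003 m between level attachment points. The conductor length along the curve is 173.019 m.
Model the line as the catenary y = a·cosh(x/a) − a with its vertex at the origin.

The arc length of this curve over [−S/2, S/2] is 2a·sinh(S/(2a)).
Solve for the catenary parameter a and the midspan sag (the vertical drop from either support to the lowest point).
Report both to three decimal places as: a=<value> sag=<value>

a=121.624 sag=27.628

seed: a₀ = √(S³/(24(L−S))) = √(161.003³/(24·12.016)) = 120.299929
iter 1: u=0.669173  f(a)=+2.719e-01  f'(a)=-2.089e-01  a ← 120.299929 − (+2.719e-01/-2.089e-01) = 121.601874
iter 2: u=0.662009  f(a)=+4.477e-03  f'(a)=-2.020e-01  a ← 121.601874 − (+4.477e-03/-2.020e-01) = 121.624036
iter 3: u=0.661888  f(a)=+1.259e-06  f'(a)=-2.019e-01  a ← 121.624036 − (+1.259e-06/-2.019e-01) = 121.624042
iter 4: u=0.661888  f(a)=+1.137e-13  f'(a)=-2.019e-01  a ← 121.624042 − (+1.137e-13/-2.019e-01) = 121.624042
converged: |Δa| < 1e-12 after 4 iterations
sag = a·(cosh(S/(2a)) − 1) = 121.624042·(cosh(0.661888) − 1) = 27.628433
T_max/T_min = cosh(S/(2a)) = 1.227163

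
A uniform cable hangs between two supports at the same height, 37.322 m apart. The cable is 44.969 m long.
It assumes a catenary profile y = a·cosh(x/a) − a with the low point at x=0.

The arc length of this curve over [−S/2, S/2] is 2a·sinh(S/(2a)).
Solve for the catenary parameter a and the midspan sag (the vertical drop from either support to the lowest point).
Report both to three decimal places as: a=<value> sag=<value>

a=17.325 sag=11.060

seed: a₀ = √(S³/(24(L−S))) = √(37.322³/(24·7.647)) = 16.830468
iter 1: u=1.108763  f(a)=+4.840e-01  f'(a)=-1.025e+00  a ← 16.830468 − (+4.840e-01/-1.025e+00) = 17.302500
iter 2: u=1.078515  f(a)=+2.111e-02  f'(a)=-9.378e-01  a ← 17.302500 − (+2.111e-02/-9.378e-01) = 17.325011
iter 3: u=1.077113  f(a)=+4.421e-05  f'(a)=-9.338e-01  a ← 17.325011 − (+4.421e-05/-9.338e-01) = 17.325059
iter 4: u=1.077110  f(a)=+1.948e-10  f'(a)=-9.338e-01  a ← 17.325059 − (+1.948e-10/-9.338e-01) = 17.325059
iter 5: u=1.077110  f(a)=+0.000e+00  f'(a)=-9.338e-01  a ← 17.325059 − (+0.000e+00/-9.338e-01) = 17.325059
converged: |Δa| < 1e-12 after 5 iterations
sag = a·(cosh(S/(2a)) − 1) = 17.325059·(cosh(1.077110) − 1) = 11.059980
T_max/T_min = cosh(S/(2a)) = 1.638381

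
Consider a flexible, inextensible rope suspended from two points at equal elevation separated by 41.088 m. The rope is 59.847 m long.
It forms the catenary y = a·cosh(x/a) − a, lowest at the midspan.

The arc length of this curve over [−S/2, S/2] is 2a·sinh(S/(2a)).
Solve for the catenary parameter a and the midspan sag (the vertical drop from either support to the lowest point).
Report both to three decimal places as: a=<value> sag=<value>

seed: a₀ = √(S³/(24(L−S))) = √(41.088³/(24·18.759)) = 12.412579
iter 1: u=1.655095  f(a)=+2.743e+00  f'(a)=-3.936e+00  a ← 12.412579 − (+2.743e+00/-3.936e+00) = 13.109636
iter 2: u=1.567092  f(a)=+2.481e-01  f'(a)=-3.254e+00  a ← 13.109636 − (+2.481e-01/-3.254e+00) = 13.185881
iter 3: u=1.558030  f(a)=+2.473e-03  f'(a)=-3.189e+00  a ← 13.185881 − (+2.473e-03/-3.189e+00) = 13.186656
iter 4: u=1.557939  f(a)=+2.513e-07  f'(a)=-3.188e+00  a ← 13.186656 − (+2.513e-07/-3.188e+00) = 13.186656
iter 5: u=1.557939  f(a)=+7.105e-15  f'(a)=-3.188e+00  a ← 13.186656 − (+7.105e-15/-3.188e+00) = 13.186656
converged: |Δa| < 1e-12 after 5 iterations
sag = a·(cosh(S/(2a)) − 1) = 13.186656·(cosh(1.557939) − 1) = 19.513554
T_max/T_min = cosh(S/(2a)) = 2.479795

a=13.187 sag=19.514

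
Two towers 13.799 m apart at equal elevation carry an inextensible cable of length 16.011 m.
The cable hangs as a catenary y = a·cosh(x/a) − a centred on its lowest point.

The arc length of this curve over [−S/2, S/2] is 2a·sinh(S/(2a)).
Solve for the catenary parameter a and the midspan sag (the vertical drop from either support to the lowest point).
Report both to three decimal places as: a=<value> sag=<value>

seed: a₀ = √(S³/(24(L−S))) = √(13.799³/(24·2.212)) = 7.035148
iter 1: u=0.980719  f(a)=+1.088e-01  f'(a)=-6.914e-01  a ← 7.035148 − (+1.088e-01/-6.914e-01) = 7.192566
iter 2: u=0.959254  f(a)=+3.760e-03  f'(a)=-6.444e-01  a ← 7.192566 − (+3.760e-03/-6.444e-01) = 7.198401
iter 3: u=0.958477  f(a)=+4.845e-06  f'(a)=-6.427e-01  a ← 7.198401 − (+4.845e-06/-6.427e-01) = 7.198409
iter 4: u=0.958476  f(a)=+8.058e-12  f'(a)=-6.427e-01  a ← 7.198409 − (+8.058e-12/-6.427e-01) = 7.198409
iter 5: u=0.958476  f(a)=+3.553e-15  f'(a)=-6.427e-01  a ← 7.198409 − (+3.553e-15/-6.427e-01) = 7.198409
converged: |Δa| < 1e-12 after 5 iterations
sag = a·(cosh(S/(2a)) − 1) = 7.198409·(cosh(0.958476) − 1) = 3.567515
T_max/T_min = cosh(S/(2a)) = 1.495598

a=7.198 sag=3.568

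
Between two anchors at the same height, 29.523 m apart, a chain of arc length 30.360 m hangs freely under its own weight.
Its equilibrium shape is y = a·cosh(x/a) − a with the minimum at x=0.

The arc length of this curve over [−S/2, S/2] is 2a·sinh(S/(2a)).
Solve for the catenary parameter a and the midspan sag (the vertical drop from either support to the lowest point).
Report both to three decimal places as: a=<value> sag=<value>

seed: a₀ = √(S³/(24(L−S))) = √(29.523³/(24·0.837)) = 35.790880
iter 1: u=0.412437  f(a)=+7.148e-03  f'(a)=-4.757e-02  a ← 35.790880 − (+7.148e-03/-4.757e-02) = 35.941132
iter 2: u=0.410713  f(a)=+4.526e-05  f'(a)=-4.697e-02  a ← 35.941132 − (+4.526e-05/-4.697e-02) = 35.942095
iter 3: u=0.410702  f(a)=+1.840e-09  f'(a)=-4.697e-02  a ← 35.942095 − (+1.840e-09/-4.697e-02) = 35.942095
iter 4: u=0.410702  f(a)=+0.000e+00  f'(a)=-4.697e-02  a ← 35.942095 − (+0.000e+00/-4.697e-02) = 35.942095
converged: |Δa| < 1e-12 after 4 iterations
sag = a·(cosh(S/(2a)) − 1) = 35.942095·(cosh(0.410702) − 1) = 3.074140
T_max/T_min = cosh(S/(2a)) = 1.085530

a=35.942 sag=3.074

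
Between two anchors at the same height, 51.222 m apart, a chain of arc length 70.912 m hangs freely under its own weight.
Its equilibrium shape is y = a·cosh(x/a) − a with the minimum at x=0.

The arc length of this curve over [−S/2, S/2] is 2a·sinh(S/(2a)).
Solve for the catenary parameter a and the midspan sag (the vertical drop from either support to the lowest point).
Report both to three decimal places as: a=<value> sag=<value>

a=17.761 sag=21.895

seed: a₀ = √(S³/(24(L−S))) = √(51.222³/(24·19.690)) = 16.863834
iter 1: u=1.518694  f(a)=+2.399e+00  f'(a)=-2.920e+00  a ← 16.863834 − (+2.399e+00/-2.920e+00) = 17.685543
iter 2: u=1.448132  f(a)=+1.865e-01  f'(a)=-2.482e+00  a ← 17.685543 − (+1.865e-01/-2.482e+00) = 17.760688
iter 3: u=1.442005  f(a)=+1.337e-03  f'(a)=-2.447e+00  a ← 17.760688 − (+1.337e-03/-2.447e+00) = 17.761234
iter 4: u=1.441961  f(a)=+6.980e-08  f'(a)=-2.446e+00  a ← 17.761234 − (+6.980e-08/-2.446e+00) = 17.761234
iter 5: u=1.441961  f(a)=-1.421e-14  f'(a)=-2.446e+00  a ← 17.761234 − (-1.421e-14/-2.446e+00) = 17.761234
converged: |Δa| < 1e-12 after 5 iterations
sag = a·(cosh(S/(2a)) − 1) = 17.761234·(cosh(1.441961) − 1) = 21.894653
T_max/T_min = cosh(S/(2a)) = 2.232721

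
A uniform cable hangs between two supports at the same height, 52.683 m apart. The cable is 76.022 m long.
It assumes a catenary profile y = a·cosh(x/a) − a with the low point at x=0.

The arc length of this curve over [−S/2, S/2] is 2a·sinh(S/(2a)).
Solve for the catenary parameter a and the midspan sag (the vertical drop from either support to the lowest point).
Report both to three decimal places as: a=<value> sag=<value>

a=17.137 sag=24.558

seed: a₀ = √(S³/(24(L−S))) = √(52.683³/(24·23.339)) = 16.156936
iter 1: u=1.630352  f(a)=+3.306e+00  f'(a)=-3.734e+00  a ← 16.156936 − (+3.306e+00/-3.734e+00) = 17.042295
iter 2: u=1.545654  f(a)=+2.912e-01  f'(a)=-3.102e+00  a ← 17.042295 − (+2.912e-01/-3.102e+00) = 17.136146
iter 3: u=1.537189  f(a)=+2.741e-03  f'(a)=-3.044e+00  a ← 17.136146 − (+2.741e-03/-3.044e+00) = 17.137046
iter 4: u=1.537109  f(a)=+2.479e-07  f'(a)=-3.044e+00  a ← 17.137046 − (+2.479e-07/-3.044e+00) = 17.137046
iter 5: u=1.537109  f(a)=+1.421e-14  f'(a)=-3.044e+00  a ← 17.137046 − (+1.421e-14/-3.044e+00) = 17.137046
converged: |Δa| < 1e-12 after 5 iterations
sag = a·(cosh(S/(2a)) − 1) = 17.137046·(cosh(1.537109) − 1) = 24.558451
T_max/T_min = cosh(S/(2a)) = 2.433062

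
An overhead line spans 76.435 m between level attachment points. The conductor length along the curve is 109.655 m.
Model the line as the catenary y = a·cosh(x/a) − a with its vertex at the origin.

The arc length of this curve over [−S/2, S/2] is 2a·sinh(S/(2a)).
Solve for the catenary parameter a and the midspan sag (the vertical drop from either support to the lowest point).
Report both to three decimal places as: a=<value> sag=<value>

a=25.077 sag=35.213

seed: a₀ = √(S³/(24(L−S))) = √(76.435³/(24·33.220)) = 23.666442
iter 1: u=1.614839  f(a)=+4.610e+00  f'(a)=-3.611e+00  a ← 23.666442 − (+4.610e+00/-3.611e+00) = 24.943182
iter 2: u=1.532182  f(a)=+3.994e-01  f'(a)=-3.010e+00  a ← 24.943182 − (+3.994e-01/-3.010e+00) = 25.075851
iter 3: u=1.524076  f(a)=+3.624e-03  f'(a)=-2.956e+00  a ← 25.075851 − (+3.624e-03/-2.956e+00) = 25.077077
iter 4: u=1.524001  f(a)=+3.045e-07  f'(a)=-2.955e+00  a ← 25.077077 − (+3.045e-07/-2.955e+00) = 25.077077
iter 5: u=1.524001  f(a)=+0.000e+00  f'(a)=-2.955e+00  a ← 25.077077 − (+0.000e+00/-2.955e+00) = 25.077077
converged: |Δa| < 1e-12 after 5 iterations
sag = a·(cosh(S/(2a)) − 1) = 25.077077·(cosh(1.524001) − 1) = 35.213175
T_max/T_min = cosh(S/(2a)) = 2.404198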